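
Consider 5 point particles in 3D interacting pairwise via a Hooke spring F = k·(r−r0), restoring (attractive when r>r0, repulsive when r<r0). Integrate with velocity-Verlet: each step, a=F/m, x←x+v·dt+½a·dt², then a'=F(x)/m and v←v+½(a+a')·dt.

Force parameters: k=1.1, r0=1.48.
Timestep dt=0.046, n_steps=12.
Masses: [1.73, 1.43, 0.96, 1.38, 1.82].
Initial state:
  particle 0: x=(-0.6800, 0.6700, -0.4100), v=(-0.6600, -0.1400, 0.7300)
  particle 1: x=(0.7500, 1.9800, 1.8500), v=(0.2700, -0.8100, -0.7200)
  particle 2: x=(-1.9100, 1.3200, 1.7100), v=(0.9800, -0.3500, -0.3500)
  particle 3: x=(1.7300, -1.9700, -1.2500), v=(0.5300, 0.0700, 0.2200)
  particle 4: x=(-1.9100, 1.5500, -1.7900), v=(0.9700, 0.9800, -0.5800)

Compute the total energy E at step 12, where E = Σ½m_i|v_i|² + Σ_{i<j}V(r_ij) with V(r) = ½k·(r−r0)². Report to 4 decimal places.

step 0: x0=(-0.6800, 0.6700, -0.4100) x1=(0.7500, 1.9800, 1.8500) x2=(-1.9100, 1.3200, 1.7100) x3=(1.7300, -1.9700, -1.2500) x4=(-1.9100, 1.5500, -1.7900)
step 1: x0=(-0.7095, 0.6633, -0.3757) x1=(0.7599, 1.9394, 1.8121) x2=(-1.8595, 1.3011, 1.6878) x3=(1.7481, -1.9589, -1.2361) x4=(-1.8624, 1.5934, -1.8133)
step 2: x0=(-0.7371, 0.6560, -0.3400) x1=(0.7651, 1.8925, 1.7649) x2=(-1.7986, 1.2769, 1.6536) x3=(1.7538, -1.9322, -1.2147) x4=(-1.8088, 1.6334, -1.8299)
step 3: x0=(-0.7626, 0.6481, -0.3033) x1=(0.7655, 1.8395, 1.7087) x2=(-1.7278, 1.2476, 1.6077) x3=(1.7471, -1.8902, -1.1861) x4=(-1.7494, 1.6697, -1.8398)
step 4: x0=(-0.7859, 0.6396, -0.2657) x1=(0.7615, 1.7808, 1.6438) x2=(-1.6474, 1.2135, 1.5507) x3=(1.7282, -1.8331, -1.1505) x4=(-1.6843, 1.7022, -1.8429)
step 5: x0=(-0.8071, 0.6305, -0.2276) x1=(0.7532, 1.7168, 1.5706) x2=(-1.5583, 1.1748, 1.4831) x3=(1.6977, -1.7615, -1.1084) x4=(-1.6138, 1.7309, -1.8395)
step 6: x0=(-0.8259, 0.6208, -0.1893) x1=(0.7409, 1.6480, 1.4895) x2=(-1.4611, 1.1321, 1.4056) x3=(1.6558, -1.6759, -1.0602) x4=(-1.5380, 1.7557, -1.8296)
step 7: x0=(-0.8423, 0.6104, -0.1510) x1=(0.7250, 1.5747, 1.4012) x2=(-1.3566, 1.0856, 1.3190) x3=(1.6031, -1.5772, -1.0063) x4=(-1.4572, 1.7764, -1.8134)
step 8: x0=(-0.8564, 0.5994, -0.1130) x1=(0.7058, 1.4974, 1.3061) x2=(-1.2457, 1.0359, 1.2243) x3=(1.5402, -1.4662, -0.9472) x4=(-1.3718, 1.7932, -1.7912)
step 9: x0=(-0.8681, 0.5877, -0.0757) x1=(0.6836, 1.4169, 1.2049) x2=(-1.1293, 0.9835, 1.1223) x3=(1.4679, -1.3437, -0.8836) x4=(-1.2819, 1.8060, -1.7632)
step 10: x0=(-0.8777, 0.5755, -0.0393) x1=(0.6588, 1.3335, 1.0982) x2=(-1.0083, 0.9289, 1.0142) x3=(1.3869, -1.2109, -0.8161) x4=(-1.1881, 1.8148, -1.7297)
step 11: x0=(-0.8852, 0.5627, -0.0042) x1=(0.6320, 1.2478, 0.9866) x2=(-0.8836, 0.8727, 0.9010) x3=(1.2982, -1.0687, -0.7452) x4=(-1.0905, 1.8198, -1.6910)
step 12: x0=(-0.8910, 0.5493, 0.0295) x1=(0.6034, 1.1604, 0.8709) x2=(-0.7559, 0.8154, 0.7839) x3=(1.2026, -0.9185, -0.6718) x4=(-0.9897, 1.8211, -1.6476)
step 0 velocities: v0=(-0.6600, -0.1400, 0.7300) v1=(0.2700, -0.8100, -0.7200) v2=(0.9800, -0.3500, -0.3500) v3=(0.5300, 0.0700, 0.2200) v4=(0.9700, 0.9800, -0.5800)
step 0: KE=4.5921, PE=37.3025, E=41.8946
step 12 velocities: v0=(-0.1088, -0.2957, 0.7124) v1=(-0.6343, -1.9108, -2.5540) v2=(2.7996, -1.2527, -2.5773) v3=(-2.1422, 3.3407, 1.6182) v4=(2.2230, -0.0108, 0.9923)
step 12: KE=33.8578, PE=7.9785, E=41.8363

41.8363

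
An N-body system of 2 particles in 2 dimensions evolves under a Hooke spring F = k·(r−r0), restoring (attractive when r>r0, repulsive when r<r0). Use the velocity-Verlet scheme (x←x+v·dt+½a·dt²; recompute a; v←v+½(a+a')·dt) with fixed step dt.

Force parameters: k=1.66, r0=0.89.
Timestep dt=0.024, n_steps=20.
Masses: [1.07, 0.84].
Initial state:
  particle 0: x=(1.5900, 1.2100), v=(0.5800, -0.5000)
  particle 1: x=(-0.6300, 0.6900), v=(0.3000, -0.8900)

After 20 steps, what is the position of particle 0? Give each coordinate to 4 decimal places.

step 0: x0=(1.5900, 1.2100) x1=(-0.6300, 0.6900)
step 1: x0=(1.6033, 1.1979) x1=(-0.6220, 0.6688)
step 2: x0=(1.6154, 1.1854) x1=(-0.6125, 0.6480)
step 3: x0=(1.6263, 1.1727) x1=(-0.6014, 0.6276)
step 4: x0=(1.6360, 1.1597) x1=(-0.5888, 0.6075)
step 5: x0=(1.6444, 1.1464) x1=(-0.5747, 0.5878)
step 6: x0=(1.6516, 1.1327) x1=(-0.5589, 0.5686)
step 7: x0=(1.6577, 1.1188) x1=(-0.5417, 0.5497)
step 8: x0=(1.6625, 1.1045) x1=(-0.5229, 0.5312)
step 9: x0=(1.6662, 1.0900) x1=(-0.5026, 0.5131)
step 10: x0=(1.6687, 1.0751) x1=(-0.4809, 0.4954)
step 11: x0=(1.6700, 1.0599) x1=(-0.4576, 0.4780)
step 12: x0=(1.6702, 1.0445) x1=(-0.4330, 0.4611)
step 13: x0=(1.6693, 1.0287) x1=(-0.4069, 0.4446)
step 14: x0=(1.6673, 1.0126) x1=(-0.3794, 0.4285)
step 15: x0=(1.6642, 0.9961) x1=(-0.3505, 0.4127)
step 16: x0=(1.6601, 0.9794) x1=(-0.3204, 0.3974)
step 17: x0=(1.6550, 0.9624) x1=(-0.2889, 0.3824)
step 18: x0=(1.6489, 0.9451) x1=(-0.2562, 0.3678)
step 19: x0=(1.6418, 0.9276) x1=(-0.2223, 0.3535)
step 20: x0=(1.6339, 0.9097) x1=(-0.1873, 0.3396)

(1.6339, 0.9097)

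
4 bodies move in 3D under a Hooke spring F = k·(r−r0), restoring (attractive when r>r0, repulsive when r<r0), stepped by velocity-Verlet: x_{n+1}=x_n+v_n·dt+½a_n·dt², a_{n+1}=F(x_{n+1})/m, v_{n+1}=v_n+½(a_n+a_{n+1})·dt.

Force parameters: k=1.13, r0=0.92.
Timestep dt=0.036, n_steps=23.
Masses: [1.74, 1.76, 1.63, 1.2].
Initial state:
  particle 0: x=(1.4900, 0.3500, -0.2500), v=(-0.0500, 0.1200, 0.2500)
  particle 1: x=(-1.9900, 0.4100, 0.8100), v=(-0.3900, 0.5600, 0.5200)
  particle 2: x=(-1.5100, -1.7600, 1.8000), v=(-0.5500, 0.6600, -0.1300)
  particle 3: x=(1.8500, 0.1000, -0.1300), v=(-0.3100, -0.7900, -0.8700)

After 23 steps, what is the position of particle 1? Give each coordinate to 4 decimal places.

step 0: x0=(1.4900, 0.3500, -0.2500) x1=(-1.9900, 0.4100, 0.8100) x2=(-1.5100, -1.7600, 1.8000) x3=(1.8500, 0.1000, -0.1300)
step 1: x0=(1.4860, 0.3538, -0.2400) x1=(-2.0016, 0.4295, 0.8283) x2=(-1.5277, -1.7342, 1.7936) x3=(1.8357, 0.0707, -0.1599)
step 2: x0=(1.4775, 0.3564, -0.2281) x1=(-2.0083, 0.4476, 0.8459) x2=(-1.5412, -1.7045, 1.7839) x3=(1.8149, 0.0396, -0.1869)
step 3: x0=(1.4645, 0.3581, -0.2143) x1=(-2.0102, 0.4642, 0.8626) x2=(-1.5504, -1.6710, 1.7709) x3=(1.7878, 0.0068, -0.2109)
step 4: x0=(1.4471, 0.3587, -0.1985) x1=(-2.0073, 0.4795, 0.8784) x2=(-1.5555, -1.6336, 1.7546) x3=(1.7543, -0.0275, -0.2321)
step 5: x0=(1.4254, 0.3584, -0.1807) x1=(-1.9996, 0.4932, 0.8933) x2=(-1.5564, -1.5926, 1.7351) x3=(1.7144, -0.0633, -0.2504)
step 6: x0=(1.3994, 0.3572, -0.1609) x1=(-1.9872, 0.5055, 0.9072) x2=(-1.5531, -1.5481, 1.7124) x3=(1.6682, -0.1004, -0.2658)
step 7: x0=(1.3692, 0.3551, -0.1392) x1=(-1.9701, 0.5163, 0.9200) x2=(-1.5458, -1.5001, 1.6866) x3=(1.6159, -0.1387, -0.2783)
step 8: x0=(1.3350, 0.3522, -0.1156) x1=(-1.9485, 0.5256, 0.9319) x2=(-1.5346, -1.4489, 1.6578) x3=(1.5574, -0.1781, -0.2880)
step 9: x0=(1.2967, 0.3485, -0.0901) x1=(-1.9226, 0.5334, 0.9427) x2=(-1.5195, -1.3946, 1.6261) x3=(1.4929, -0.2183, -0.2948)
step 10: x0=(1.2547, 0.3440, -0.0628) x1=(-1.8923, 0.5398, 0.9524) x2=(-1.5007, -1.3373, 1.5916) x3=(1.4227, -0.2592, -0.2989)
step 11: x0=(1.2090, 0.3388, -0.0338) x1=(-1.8579, 0.5447, 0.9610) x2=(-1.4782, -1.2772, 1.5544) x3=(1.3468, -0.3007, -0.3002)
step 12: x0=(1.1597, 0.3328, -0.0031) x1=(-1.8196, 0.5481, 0.9685) x2=(-1.4522, -1.2146, 1.5146) x3=(1.2656, -0.3425, -0.2988)
step 13: x0=(1.1070, 0.3262, 0.0291) x1=(-1.7775, 0.5501, 0.9749) x2=(-1.4230, -1.1496, 1.4724) x3=(1.1792, -0.3845, -0.2947)
step 14: x0=(1.0510, 0.3189, 0.0628) x1=(-1.7317, 0.5507, 0.9801) x2=(-1.3906, -1.0823, 1.4279) x3=(1.0879, -0.4264, -0.2880)
step 15: x0=(0.9920, 0.3109, 0.0979) x1=(-1.6826, 0.5500, 0.9843) x2=(-1.3552, -1.0131, 1.3813) x3=(0.9920, -0.4682, -0.2788)
step 16: x0=(0.9302, 0.3024, 0.1342) x1=(-1.6302, 0.5480, 0.9874) x2=(-1.3170, -0.9421, 1.3326) x3=(0.8919, -0.5097, -0.2672)
step 17: x0=(0.8656, 0.2933, 0.1717) x1=(-1.5749, 0.5447, 0.9894) x2=(-1.2763, -0.8696, 1.2822) x3=(0.7878, -0.5506, -0.2532)
step 18: x0=(0.7985, 0.2837, 0.2103) x1=(-1.5169, 0.5402, 0.9903) x2=(-1.2332, -0.7957, 1.2302) x3=(0.6802, -0.5908, -0.2369)
step 19: x0=(0.7291, 0.2736, 0.2497) x1=(-1.4563, 0.5346, 0.9903) x2=(-1.1880, -0.7206, 1.1766) x3=(0.5693, -0.6301, -0.2185)
step 20: x0=(0.6576, 0.2631, 0.2900) x1=(-1.3935, 0.5279, 0.9892) x2=(-1.1409, -0.6447, 1.1218) x3=(0.4556, -0.6685, -0.1981)
step 21: x0=(0.5842, 0.2521, 0.3310) x1=(-1.3287, 0.5202, 0.9872) x2=(-1.0920, -0.5680, 1.0658) x3=(0.3394, -0.7058, -0.1757)
step 22: x0=(0.5091, 0.2407, 0.3726) x1=(-1.2621, 0.5117, 0.9843) x2=(-1.0418, -0.4909, 1.0089) x3=(0.2211, -0.7419, -0.1516)
step 23: x0=(0.4326, 0.2290, 0.4145) x1=(-1.1940, 0.5023, 0.9807) x2=(-0.9903, -0.4134, 0.9513) x3=(0.1011, -0.7767, -0.1259)

(-1.1940, 0.5023, 0.9807)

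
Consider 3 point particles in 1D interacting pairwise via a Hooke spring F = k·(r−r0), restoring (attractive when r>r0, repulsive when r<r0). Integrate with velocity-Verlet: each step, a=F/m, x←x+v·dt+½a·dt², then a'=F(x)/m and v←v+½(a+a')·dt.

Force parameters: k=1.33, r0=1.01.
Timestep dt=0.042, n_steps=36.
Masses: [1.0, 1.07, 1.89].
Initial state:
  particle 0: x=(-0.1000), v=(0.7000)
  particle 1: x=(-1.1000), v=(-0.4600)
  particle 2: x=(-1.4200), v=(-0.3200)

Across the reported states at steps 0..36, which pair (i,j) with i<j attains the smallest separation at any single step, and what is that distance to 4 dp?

pair (1,2), distance 0.3115

step 0: x0=(-0.1000) x1=(-1.1000) x2=(-1.4200)
step 1: x0=(-0.0710) x1=(-1.1186) x2=(-1.4337)
step 2: x0=(-0.0428) x1=(-1.1355) x2=(-1.4478)
step 3: x0=(-0.0158) x1=(-1.1508) x2=(-1.4623)
step 4: x0=(0.0099) x1=(-1.1643) x2=(-1.4771)
step 5: x0=(0.0341) x1=(-1.1758) x2=(-1.4921)
step 6: x0=(0.0566) x1=(-1.1854) x2=(-1.5074)
step 7: x0=(0.0773) x1=(-1.1930) x2=(-1.5229)
step 8: x0=(0.0959) x1=(-1.1985) x2=(-1.5385)
step 9: x0=(0.1125) x1=(-1.2020) x2=(-1.5541)
step 10: x0=(0.1267) x1=(-1.2033) x2=(-1.5697)
step 11: x0=(0.1387) x1=(-1.2025) x2=(-1.5853)
step 12: x0=(0.1481) x1=(-1.1996) x2=(-1.6008)
step 13: x0=(0.1551) x1=(-1.1946) x2=(-1.6161)
step 14: x0=(0.1594) x1=(-1.1876) x2=(-1.6312)
step 15: x0=(0.1612) x1=(-1.1786) x2=(-1.6460)
step 16: x0=(0.1603) x1=(-1.1677) x2=(-1.6605)
step 17: x0=(0.1567) x1=(-1.1550) x2=(-1.6747)
step 18: x0=(0.1505) x1=(-1.1405) x2=(-1.6884)
step 19: x0=(0.1418) x1=(-1.1245) x2=(-1.7017)
step 20: x0=(0.1304) x1=(-1.1068) x2=(-1.7145)
step 21: x0=(0.1166) x1=(-1.0879) x2=(-1.7267)
step 22: x0=(0.1003) x1=(-1.0676) x2=(-1.7384)
step 23: x0=(0.0817) x1=(-1.0463) x2=(-1.7495)
step 24: x0=(0.0610) x1=(-1.0241) x2=(-1.7599)
step 25: x0=(0.0381) x1=(-1.0011) x2=(-1.7697)
step 26: x0=(0.0133) x1=(-0.9774) x2=(-1.7787)
step 27: x0=(-0.0132) x1=(-0.9534) x2=(-1.7871)
step 28: x0=(-0.0414) x1=(-0.9292) x2=(-1.7947)
step 29: x0=(-0.0711) x1=(-0.9049) x2=(-1.8016)
step 30: x0=(-0.1020) x1=(-0.8807) x2=(-1.8077)
step 31: x0=(-0.1341) x1=(-0.8569) x2=(-1.8131)
step 32: x0=(-0.1670) x1=(-0.8335) x2=(-1.8177)
step 33: x0=(-0.2006) x1=(-0.8109) x2=(-1.8216)
step 34: x0=(-0.2347) x1=(-0.7891) x2=(-1.8247)
step 35: x0=(-0.2692) x1=(-0.7684) x2=(-1.8270)
step 36: x0=(-0.3037) x1=(-0.7490) x2=(-1.8286)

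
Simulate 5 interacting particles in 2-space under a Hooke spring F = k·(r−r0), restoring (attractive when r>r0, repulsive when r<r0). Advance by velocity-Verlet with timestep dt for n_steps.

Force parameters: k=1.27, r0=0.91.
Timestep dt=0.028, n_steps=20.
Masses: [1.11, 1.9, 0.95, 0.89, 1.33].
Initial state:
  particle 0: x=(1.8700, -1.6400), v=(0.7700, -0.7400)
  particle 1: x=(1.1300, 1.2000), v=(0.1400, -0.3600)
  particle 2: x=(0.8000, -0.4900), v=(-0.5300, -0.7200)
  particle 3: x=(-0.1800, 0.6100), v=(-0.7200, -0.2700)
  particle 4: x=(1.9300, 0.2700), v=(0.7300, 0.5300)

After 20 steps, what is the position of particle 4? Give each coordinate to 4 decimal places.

step 0: x0=(1.8700, -1.6400) x1=(1.1300, 1.2000) x2=(0.8000, -0.4900) x3=(-0.1800, 0.6100) x4=(1.9300, 0.2700)
step 1: x0=(1.8905, -1.6585) x1=(1.1339, 1.1891) x2=(0.7855, -0.5096) x3=(-0.1982, 0.6013) x4=(1.9498, 0.2845)
step 2: x0=(1.9088, -1.6724) x1=(1.1379, 1.1765) x2=(0.7717, -0.5282) x3=(-0.2124, 0.5904) x4=(1.9681, 0.2984)
step 3: x0=(1.9249, -1.6817) x1=(1.1419, 1.1622) x2=(0.7586, -0.5457) x3=(-0.2224, 0.5773) x4=(1.9850, 0.3115)
step 4: x0=(1.9387, -1.6864) x1=(1.1459, 1.1462) x2=(0.7464, -0.5620) x3=(-0.2283, 0.5620) x4=(2.0003, 0.3238)
step 5: x0=(1.9502, -1.6864) x1=(1.1500, 1.1285) x2=(0.7351, -0.5771) x3=(-0.2300, 0.5446) x4=(2.0141, 0.3353)
step 6: x0=(1.9593, -1.6819) x1=(1.1540, 1.1092) x2=(0.7247, -0.5911) x3=(-0.2274, 0.5249) x4=(2.0264, 0.3459)
step 7: x0=(1.9661, -1.6728) x1=(1.1580, 1.0882) x2=(0.7154, -0.6038) x3=(-0.2206, 0.5033) x4=(2.0370, 0.3556)
step 8: x0=(1.9706, -1.6592) x1=(1.1620, 1.0656) x2=(0.7071, -0.6153) x3=(-0.2095, 0.4795) x4=(2.0460, 0.3643)
step 9: x0=(1.9727, -1.6412) x1=(1.1660, 1.0415) x2=(0.6999, -0.6256) x3=(-0.1942, 0.4539) x4=(2.0534, 0.3719)
step 10: x0=(1.9725, -1.6188) x1=(1.1700, 1.0158) x2=(0.6938, -0.6346) x3=(-0.1749, 0.4264) x4=(2.0592, 0.3785)
step 11: x0=(1.9700, -1.5923) x1=(1.1739, 0.9886) x2=(0.6889, -0.6424) x3=(-0.1514, 0.3971) x4=(2.0634, 0.3841)
step 12: x0=(1.9653, -1.5616) x1=(1.1779, 0.9599) x2=(0.6853, -0.6490) x3=(-0.1241, 0.3661) x4=(2.0659, 0.3886)
step 13: x0=(1.9585, -1.5270) x1=(1.1817, 0.9298) x2=(0.6828, -0.6543) x3=(-0.0929, 0.3336) x4=(2.0669, 0.3920)
step 14: x0=(1.9495, -1.4887) x1=(1.1856, 0.8984) x2=(0.6816, -0.6585) x3=(-0.0580, 0.2997) x4=(2.0663, 0.3942)
step 15: x0=(1.9385, -1.4467) x1=(1.1894, 0.8657) x2=(0.6817, -0.6616) x3=(-0.0196, 0.2645) x4=(2.0643, 0.3954)
step 16: x0=(1.9256, -1.4014) x1=(1.1932, 0.8317) x2=(0.6831, -0.6635) x3=(0.0221, 0.2281) x4=(2.0607, 0.3955)
step 17: x0=(1.9108, -1.3528) x1=(1.1969, 0.7966) x2=(0.6857, -0.6644) x3=(0.0670, 0.1907) x4=(2.0557, 0.3944)
step 18: x0=(1.8943, -1.3012) x1=(1.2006, 0.7604) x2=(0.6896, -0.6642) x3=(0.1149, 0.1523) x4=(2.0494, 0.3923)
step 19: x0=(1.8761, -1.2469) x1=(1.2043, 0.7232) x2=(0.6947, -0.6630) x3=(0.1655, 0.1133) x4=(2.0417, 0.3892)
step 20: x0=(1.8565, -1.1901) x1=(1.2079, 0.6850) x2=(0.7011, -0.6610) x3=(0.2186, 0.0737) x4=(2.0327, 0.3850)

(2.0327, 0.3850)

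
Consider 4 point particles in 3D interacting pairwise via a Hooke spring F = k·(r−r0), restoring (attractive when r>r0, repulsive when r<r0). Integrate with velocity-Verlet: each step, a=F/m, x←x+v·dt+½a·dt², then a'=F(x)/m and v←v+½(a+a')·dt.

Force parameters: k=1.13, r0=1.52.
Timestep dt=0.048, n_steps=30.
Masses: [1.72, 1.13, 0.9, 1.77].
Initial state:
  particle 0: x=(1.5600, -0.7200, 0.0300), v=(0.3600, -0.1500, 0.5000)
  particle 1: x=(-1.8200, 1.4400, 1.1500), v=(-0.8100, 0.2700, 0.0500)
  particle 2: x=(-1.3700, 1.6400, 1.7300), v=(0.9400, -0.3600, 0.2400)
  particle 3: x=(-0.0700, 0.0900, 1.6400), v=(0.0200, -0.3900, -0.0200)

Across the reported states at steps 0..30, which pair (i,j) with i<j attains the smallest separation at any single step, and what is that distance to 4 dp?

pair (0,2), distance 0.6258

step 0: x0=(1.5600, -0.7200, 0.0300) x1=(-1.8200, 1.4400, 1.1500) x2=(-1.3700, 1.6400, 1.7300) x3=(-0.0700, 0.0900, 1.6400)
step 1: x0=(1.5738, -0.7248, 0.0558) x1=(-1.8563, 1.4506, 1.1511) x2=(-1.3211, 1.6203, 1.7408) x3=(-0.0693, 0.0717, 1.6385)
step 2: x0=(1.5806, -0.7248, 0.0852) x1=(-1.8871, 1.4567, 1.1498) x2=(-1.2647, 1.5957, 1.7499) x3=(-0.0689, 0.0541, 1.6359)
step 3: x0=(1.5804, -0.7201, 0.1180) x1=(-1.9125, 1.4581, 1.1463) x2=(-1.2011, 1.5662, 1.7572) x3=(-0.0691, 0.0374, 1.6323)
step 4: x0=(1.5734, -0.7107, 0.1541) x1=(-1.9321, 1.4549, 1.1408) x2=(-1.1306, 1.5319, 1.7626) x3=(-0.0697, 0.0215, 1.6276)
step 5: x0=(1.5596, -0.6968, 0.1935) x1=(-1.9459, 1.4473, 1.1336) x2=(-1.0537, 1.4931, 1.7660) x3=(-0.0707, 0.0064, 1.6220)
step 6: x0=(1.5393, -0.6785, 0.2359) x1=(-1.9537, 1.4352, 1.1248) x2=(-0.9709, 1.4498, 1.7674) x3=(-0.0722, -0.0079, 1.6155)
step 7: x0=(1.5126, -0.6560, 0.2812) x1=(-1.9555, 1.4188, 1.1147) x2=(-0.8827, 1.4025, 1.7666) x3=(-0.0741, -0.0216, 1.6080)
step 8: x0=(1.4798, -0.6294, 0.3292) x1=(-1.9511, 1.3982, 1.1035) x2=(-0.7897, 1.3516, 1.7638) x3=(-0.0764, -0.0345, 1.5998)
step 9: x0=(1.4413, -0.5990, 0.3795) x1=(-1.9406, 1.3734, 1.0915) x2=(-0.6927, 1.2973, 1.7590) x3=(-0.0792, -0.0469, 1.5907)
step 10: x0=(1.3973, -0.5651, 0.4321) x1=(-1.9239, 1.3446, 1.0787) x2=(-0.5922, 1.2403, 1.7523) x3=(-0.0824, -0.0587, 1.5810)
step 11: x0=(1.3483, -0.5279, 0.4867) x1=(-1.9010, 1.3120, 1.0653) x2=(-0.4889, 1.1810, 1.7437) x3=(-0.0860, -0.0701, 1.5705)
step 12: x0=(1.2947, -0.4877, 0.5429) x1=(-1.8721, 1.2757, 1.0517) x2=(-0.3836, 1.1200, 1.7335) x3=(-0.0901, -0.0812, 1.5595)
step 13: x0=(1.2370, -0.4449, 0.6006) x1=(-1.8373, 1.2360, 1.0379) x2=(-0.2767, 1.0578, 1.7219) x3=(-0.0947, -0.0921, 1.5480)
step 14: x0=(1.1756, -0.3997, 0.6594) x1=(-1.7967, 1.1930, 1.0240) x2=(-0.1688, 0.9951, 1.7089) x3=(-0.0998, -0.1028, 1.5361)
step 15: x0=(1.1110, -0.3526, 0.7190) x1=(-1.7507, 1.1471, 1.0103) x2=(-0.0605, 0.9323, 1.6949) x3=(-0.1057, -0.1136, 1.5237)
step 16: x0=(1.0437, -0.3038, 0.7792) x1=(-1.6993, 1.0983, 0.9969) x2=(0.0478, 0.8701, 1.6801) x3=(-0.1123, -0.1246, 1.5111)
step 17: x0=(0.9742, -0.2536, 0.8397) x1=(-1.6430, 1.0471, 0.9838) x2=(0.1558, 0.8089, 1.6648) x3=(-0.1198, -0.1357, 1.4983)
step 18: x0=(0.9032, -0.2025, 0.9001) x1=(-1.5821, 0.9937, 0.9712) x2=(0.2632, 0.7492, 1.6492) x3=(-0.1284, -0.1471, 1.4853)
step 19: x0=(0.8310, -0.1508, 0.9602) x1=(-1.5169, 0.9383, 0.9591) x2=(0.3697, 0.6913, 1.6336) x3=(-0.1381, -0.1589, 1.4723)
step 20: x0=(0.7580, -0.0987, 1.0196) x1=(-1.4478, 0.8813, 0.9476) x2=(0.4753, 0.6356, 1.6184) x3=(-0.1491, -0.1710, 1.4593)
step 21: x0=(0.6848, -0.0467, 1.0783) x1=(-1.3754, 0.8231, 0.9367) x2=(0.5798, 0.5823, 1.6038) x3=(-0.1615, -0.1835, 1.4465)
step 22: x0=(0.6115, 0.0052, 1.1358) x1=(-1.2999, 0.7638, 0.9264) x2=(0.6834, 0.5317, 1.5902) x3=(-0.1753, -0.1965, 1.4338)
step 23: x0=(0.5383, 0.0566, 1.1921) x1=(-1.2220, 0.7039, 0.9167) x2=(0.7865, 0.4837, 1.5777) x3=(-0.1904, -0.2100, 1.4214)
step 24: x0=(0.4649, 0.1076, 1.2472) x1=(-1.1420, 0.6436, 0.9076) x2=(0.8897, 0.4382, 1.5664) x3=(-0.2067, -0.2242, 1.4092)
step 25: x0=(0.3913, 0.1585, 1.3013) x1=(-1.0604, 0.5833, 0.8988) x2=(0.9935, 0.3946, 1.5559) x3=(-0.2242, -0.2392, 1.3973)
step 26: x0=(0.3175, 0.2097, 1.3547) x1=(-0.9777, 0.5231, 0.8903) x2=(1.0980, 0.3521, 1.5458) x3=(-0.2426, -0.2552, 1.3857)
step 27: x0=(0.2438, 0.2613, 1.4079) x1=(-0.8943, 0.4634, 0.8819) x2=(1.2026, 0.3102, 1.5356) x3=(-0.2616, -0.2722, 1.3743)
step 28: x0=(0.1705, 0.3138, 1.4613) x1=(-0.8105, 0.4044, 0.8732) x2=(1.3068, 0.2684, 1.5250) x3=(-0.2809, -0.2904, 1.3632)
step 29: x0=(0.0977, 0.3671, 1.5150) x1=(-0.7265, 0.3462, 0.8640) x2=(1.4098, 0.2266, 1.5139) x3=(-0.3003, -0.3100, 1.3523)
step 30: x0=(0.0257, 0.4214, 1.5694) x1=(-0.6424, 0.2888, 0.8538) x2=(1.5105, 0.1845, 1.5020) x3=(-0.3194, -0.3310, 1.3417)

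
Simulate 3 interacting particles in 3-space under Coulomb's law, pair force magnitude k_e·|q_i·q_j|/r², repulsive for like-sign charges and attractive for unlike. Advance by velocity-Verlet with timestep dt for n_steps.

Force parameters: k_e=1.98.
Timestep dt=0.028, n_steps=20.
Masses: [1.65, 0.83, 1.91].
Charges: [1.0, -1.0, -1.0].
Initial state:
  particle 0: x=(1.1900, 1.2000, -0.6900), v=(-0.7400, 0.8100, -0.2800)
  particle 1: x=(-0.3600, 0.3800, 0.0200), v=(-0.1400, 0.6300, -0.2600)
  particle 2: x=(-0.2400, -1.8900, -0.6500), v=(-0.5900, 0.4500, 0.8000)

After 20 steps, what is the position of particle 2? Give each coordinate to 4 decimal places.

step 0: x0=(1.1900, 1.2000, -0.6900) x1=(-0.3600, 0.3800, 0.0200) x2=(-0.2400, -1.8900, -0.6500)
step 1: x0=(1.1692, 1.2226, -0.6978) x1=(-0.3637, 0.3979, 0.0127) x2=(-0.2565, -1.8774, -0.6276)
step 2: x0=(1.1481, 1.2450, -0.7055) x1=(-0.3670, 0.4164, 0.0052) x2=(-0.2730, -1.8650, -0.6053)
step 3: x0=(1.1267, 1.2672, -0.7131) x1=(-0.3699, 0.4354, -0.0023) x2=(-0.2894, -1.8525, -0.5830)
step 4: x0=(1.1051, 1.2892, -0.7205) x1=(-0.3723, 0.4550, -0.0100) x2=(-0.3058, -1.8402, -0.5607)
step 5: x0=(1.0833, 1.3110, -0.7279) x1=(-0.3744, 0.4752, -0.0178) x2=(-0.3222, -1.8280, -0.5385)
step 6: x0=(1.0611, 1.3326, -0.7351) x1=(-0.3759, 0.4959, -0.0258) x2=(-0.3385, -1.8158, -0.5163)
step 7: x0=(1.0388, 1.3540, -0.7423) x1=(-0.3770, 0.5173, -0.0339) x2=(-0.3548, -1.8037, -0.4942)
step 8: x0=(1.0161, 1.3752, -0.7493) x1=(-0.3777, 0.5392, -0.0422) x2=(-0.3711, -1.7917, -0.4720)
step 9: x0=(0.9932, 1.3962, -0.7562) x1=(-0.3779, 0.5618, -0.0507) x2=(-0.3873, -1.7798, -0.4500)
step 10: x0=(0.9700, 1.4169, -0.7629) x1=(-0.3776, 0.5850, -0.0593) x2=(-0.4035, -1.7679, -0.4279)
step 11: x0=(0.9466, 1.4375, -0.7695) x1=(-0.3769, 0.6088, -0.0682) x2=(-0.4197, -1.7561, -0.4059)
step 12: x0=(0.9229, 1.4578, -0.7760) x1=(-0.3756, 0.6332, -0.0772) x2=(-0.4359, -1.7444, -0.3839)
step 13: x0=(0.8988, 1.4779, -0.7824) x1=(-0.3738, 0.6583, -0.0865) x2=(-0.4521, -1.7328, -0.3619)
step 14: x0=(0.8745, 1.4977, -0.7885) x1=(-0.3715, 0.6840, -0.0961) x2=(-0.4682, -1.7213, -0.3399)
step 15: x0=(0.8499, 1.5173, -0.7946) x1=(-0.3687, 0.7104, -0.1059) x2=(-0.4843, -1.7098, -0.3180)
step 16: x0=(0.8250, 1.5367, -0.8004) x1=(-0.3653, 0.7374, -0.1160) x2=(-0.5004, -1.6985, -0.2961)
step 17: x0=(0.7998, 1.5558, -0.8061) x1=(-0.3613, 0.7652, -0.1263) x2=(-0.5165, -1.6872, -0.2742)
step 18: x0=(0.7743, 1.5746, -0.8116) x1=(-0.3567, 0.7936, -0.1370) x2=(-0.5325, -1.6759, -0.2523)
step 19: x0=(0.7485, 1.5932, -0.8170) x1=(-0.3516, 0.8228, -0.1481) x2=(-0.5486, -1.6648, -0.2305)
step 20: x0=(0.7223, 1.6115, -0.8221) x1=(-0.3458, 0.8527, -0.1595) x2=(-0.5646, -1.6537, -0.2086)

(-0.5646, -1.6537, -0.2086)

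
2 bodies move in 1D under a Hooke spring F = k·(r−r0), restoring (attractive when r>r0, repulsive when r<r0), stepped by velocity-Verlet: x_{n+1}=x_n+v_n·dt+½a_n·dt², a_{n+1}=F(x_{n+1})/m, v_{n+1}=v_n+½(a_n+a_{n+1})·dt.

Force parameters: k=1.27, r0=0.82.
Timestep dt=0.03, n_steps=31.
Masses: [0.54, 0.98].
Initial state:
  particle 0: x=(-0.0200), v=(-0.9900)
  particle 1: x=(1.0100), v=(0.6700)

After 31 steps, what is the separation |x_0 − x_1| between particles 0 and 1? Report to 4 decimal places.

step 0: x0=(-0.0200) x1=(1.0100)
step 1: x0=(-0.0495) x1=(1.0300)
step 2: x0=(-0.0784) x1=(1.0497)
step 3: x0=(-0.1067) x1=(1.0690)
step 4: x0=(-0.1342) x1=(1.0879)
step 5: x0=(-0.1609) x1=(1.1063)
step 6: x0=(-0.1866) x1=(1.1242)
step 7: x0=(-0.2113) x1=(1.1415)
step 8: x0=(-0.2349) x1=(1.1583)
step 9: x0=(-0.2572) x1=(1.1743)
step 10: x0=(-0.2783) x1=(1.1896)
step 11: x0=(-0.2979) x1=(1.2042)
step 12: x0=(-0.3162) x1=(1.2180)
step 13: x0=(-0.3329) x1=(1.2310)
step 14: x0=(-0.3480) x1=(1.2430)
step 15: x0=(-0.3616) x1=(1.2542)
step 16: x0=(-0.3734) x1=(1.2645)
step 17: x0=(-0.3835) x1=(1.2738)
step 18: x0=(-0.3918) x1=(1.2821)
step 19: x0=(-0.3984) x1=(1.2894)
step 20: x0=(-0.4030) x1=(1.2958)
step 21: x0=(-0.4059) x1=(1.3010)
step 22: x0=(-0.4068) x1=(1.3053)
step 23: x0=(-0.4059) x1=(1.3085)
step 24: x0=(-0.4030) x1=(1.3107)
step 25: x0=(-0.3983) x1=(1.3118)
step 26: x0=(-0.3917) x1=(1.3119)
step 27: x0=(-0.3832) x1=(1.3110)
step 28: x0=(-0.3729) x1=(1.3090)
step 29: x0=(-0.3607) x1=(1.3061)
step 30: x0=(-0.3468) x1=(1.3021)
step 31: x0=(-0.3311) x1=(1.2972)

1.6283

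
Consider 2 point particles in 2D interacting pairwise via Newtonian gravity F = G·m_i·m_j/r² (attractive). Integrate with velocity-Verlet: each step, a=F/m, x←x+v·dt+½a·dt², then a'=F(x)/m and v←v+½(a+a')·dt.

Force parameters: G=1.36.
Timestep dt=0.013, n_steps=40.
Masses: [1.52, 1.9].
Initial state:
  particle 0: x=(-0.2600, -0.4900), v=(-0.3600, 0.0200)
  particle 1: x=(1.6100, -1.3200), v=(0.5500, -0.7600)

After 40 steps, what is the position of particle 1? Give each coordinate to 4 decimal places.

step 0: x0=(-0.2600, -0.4900) x1=(1.6100, -1.3200)
step 1: x0=(-0.2646, -0.4898) x1=(1.6171, -1.3299)
step 2: x0=(-0.2692, -0.4896) x1=(1.6241, -1.3397)
step 3: x0=(-0.2736, -0.4894) x1=(1.6311, -1.3495)
step 4: x0=(-0.2780, -0.4893) x1=(1.6380, -1.3593)
step 5: x0=(-0.2822, -0.4892) x1=(1.6448, -1.3690)
step 6: x0=(-0.2864, -0.4892) x1=(1.6516, -1.3787)
step 7: x0=(-0.2905, -0.4892) x1=(1.6582, -1.3883)
step 8: x0=(-0.2945, -0.4892) x1=(1.6649, -1.3980)
step 9: x0=(-0.2984, -0.4893) x1=(1.6714, -1.4076)
step 10: x0=(-0.3023, -0.4895) x1=(1.6779, -1.4172)
step 11: x0=(-0.3060, -0.4896) x1=(1.6843, -1.4267)
step 12: x0=(-0.3097, -0.4898) x1=(1.6906, -1.4362)
step 13: x0=(-0.3133, -0.4901) x1=(1.6969, -1.4457)
step 14: x0=(-0.3168, -0.4903) x1=(1.7031, -1.4551)
step 15: x0=(-0.3202, -0.4907) x1=(1.7093, -1.4646)
step 16: x0=(-0.3236, -0.4910) x1=(1.7153, -1.4739)
step 17: x0=(-0.3268, -0.4914) x1=(1.7214, -1.4833)
step 18: x0=(-0.3300, -0.4918) x1=(1.7273, -1.4926)
step 19: x0=(-0.3332, -0.4923) x1=(1.7332, -1.5019)
step 20: x0=(-0.3362, -0.4928) x1=(1.7391, -1.5112)
step 21: x0=(-0.3392, -0.4933) x1=(1.7449, -1.5205)
step 22: x0=(-0.3421, -0.4939) x1=(1.7506, -1.5297)
step 23: x0=(-0.3449, -0.4945) x1=(1.7563, -1.5389)
step 24: x0=(-0.3477, -0.4951) x1=(1.7619, -1.5480)
step 25: x0=(-0.3504, -0.4958) x1=(1.7675, -1.5571)
step 26: x0=(-0.3530, -0.4965) x1=(1.7730, -1.5662)
step 27: x0=(-0.3556, -0.4973) x1=(1.7784, -1.5753)
step 28: x0=(-0.3581, -0.4981) x1=(1.7838, -1.5844)
step 29: x0=(-0.3605, -0.4989) x1=(1.7892, -1.5934)
step 30: x0=(-0.3628, -0.4997) x1=(1.7944, -1.6024)
step 31: x0=(-0.3651, -0.5006) x1=(1.7997, -1.6113)
step 32: x0=(-0.3673, -0.5015) x1=(1.8049, -1.6203)
step 33: x0=(-0.3695, -0.5025) x1=(1.8100, -1.6292)
step 34: x0=(-0.3716, -0.5035) x1=(1.8151, -1.6381)
step 35: x0=(-0.3736, -0.5045) x1=(1.8201, -1.6469)
step 36: x0=(-0.3756, -0.5055) x1=(1.8251, -1.6558)
step 37: x0=(-0.3775, -0.5066) x1=(1.8300, -1.6646)
step 38: x0=(-0.3793, -0.5077) x1=(1.8349, -1.6734)
step 39: x0=(-0.3811, -0.5089) x1=(1.8397, -1.6821)
step 40: x0=(-0.3828, -0.5101) x1=(1.8445, -1.6908)

(1.8445, -1.6908)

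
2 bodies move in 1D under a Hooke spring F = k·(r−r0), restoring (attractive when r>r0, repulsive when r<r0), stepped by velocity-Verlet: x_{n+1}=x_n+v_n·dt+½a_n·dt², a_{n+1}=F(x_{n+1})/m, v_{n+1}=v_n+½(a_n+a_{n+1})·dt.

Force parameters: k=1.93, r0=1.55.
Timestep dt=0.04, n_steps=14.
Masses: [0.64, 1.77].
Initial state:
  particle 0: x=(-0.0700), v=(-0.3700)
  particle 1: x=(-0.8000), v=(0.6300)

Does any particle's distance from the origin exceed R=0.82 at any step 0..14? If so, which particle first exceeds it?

no

step 0: x0=(-0.0700) x1=(-0.8000)
step 1: x0=(-0.0828) x1=(-0.7755)
step 2: x0=(-0.0915) x1=(-0.7525)
step 3: x0=(-0.0959) x1=(-0.7311)
step 4: x0=(-0.0959) x1=(-0.7112)
step 5: x0=(-0.0914) x1=(-0.6930)
step 6: x0=(-0.0823) x1=(-0.6765)
step 7: x0=(-0.0685) x1=(-0.6616)
step 8: x0=(-0.0502) x1=(-0.6484)
step 9: x0=(-0.0273) x1=(-0.6368)
step 10: x0=(0.0002) x1=(-0.6269)
step 11: x0=(0.0321) x1=(-0.6186)
step 12: x0=(0.0684) x1=(-0.6118)
step 13: x0=(0.1088) x1=(-0.6066)
step 14: x0=(0.1533) x1=(-0.6029)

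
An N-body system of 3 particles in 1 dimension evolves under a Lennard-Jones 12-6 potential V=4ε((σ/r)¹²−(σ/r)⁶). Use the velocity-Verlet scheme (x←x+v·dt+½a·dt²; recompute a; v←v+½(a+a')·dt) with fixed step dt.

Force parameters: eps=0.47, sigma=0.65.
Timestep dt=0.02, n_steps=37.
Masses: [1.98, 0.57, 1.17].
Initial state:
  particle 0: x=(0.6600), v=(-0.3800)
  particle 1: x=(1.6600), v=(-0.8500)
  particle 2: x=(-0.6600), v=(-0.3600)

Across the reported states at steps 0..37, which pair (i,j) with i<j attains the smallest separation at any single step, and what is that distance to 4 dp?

pair (0,1), distance 0.6550

step 0: x0=(0.6600) x1=(1.6600) x2=(-0.6600)
step 1: x0=(0.6525) x1=(1.6427) x2=(-0.6672)
step 2: x0=(0.6451) x1=(1.6250) x2=(-0.6743)
step 3: x0=(0.6378) x1=(1.6066) x2=(-0.6814)
step 4: x0=(0.6307) x1=(1.5876) x2=(-0.6885)
step 5: x0=(0.6237) x1=(1.5680) x2=(-0.6955)
step 6: x0=(0.6169) x1=(1.5476) x2=(-0.7025)
step 7: x0=(0.6104) x1=(1.5265) x2=(-0.7094)
step 8: x0=(0.6040) x1=(1.5046) x2=(-0.7163)
step 9: x0=(0.5979) x1=(1.4818) x2=(-0.7231)
step 10: x0=(0.5920) x1=(1.4580) x2=(-0.7299)
step 11: x0=(0.5864) x1=(1.4332) x2=(-0.7367)
step 12: x0=(0.5811) x1=(1.4072) x2=(-0.7434)
step 13: x0=(0.5761) x1=(1.3801) x2=(-0.7501)
step 14: x0=(0.5714) x1=(1.3517) x2=(-0.7567)
step 15: x0=(0.5671) x1=(1.3222) x2=(-0.7633)
step 16: x0=(0.5629) x1=(1.2919) x2=(-0.7699)
step 17: x0=(0.5588) x1=(1.2616) x2=(-0.7764)
step 18: x0=(0.5541) x1=(1.2331) x2=(-0.7829)
step 19: x0=(0.5479) x1=(1.2094) x2=(-0.7893)
step 20: x0=(0.5393) x1=(1.1943) x2=(-0.7958)
step 21: x0=(0.5276) x1=(1.1898) x2=(-0.8021)
step 22: x0=(0.5135) x1=(1.1936) x2=(-0.8084)
step 23: x0=(0.4980) x1=(1.2022) x2=(-0.8147)
step 24: x0=(0.4820) x1=(1.2123) x2=(-0.8210)
step 25: x0=(0.4660) x1=(1.2224) x2=(-0.8271)
step 26: x0=(0.4502) x1=(1.2317) x2=(-0.8333)
step 27: x0=(0.4347) x1=(1.2399) x2=(-0.8394)
step 28: x0=(0.4195) x1=(1.2469) x2=(-0.8454)
step 29: x0=(0.4047) x1=(1.2526) x2=(-0.8514)
step 30: x0=(0.3901) x1=(1.2572) x2=(-0.8573)
step 31: x0=(0.3758) x1=(1.2608) x2=(-0.8632)
step 32: x0=(0.3617) x1=(1.2634) x2=(-0.8690)
step 33: x0=(0.3479) x1=(1.2651) x2=(-0.8747)
step 34: x0=(0.3342) x1=(1.2660) x2=(-0.8804)
step 35: x0=(0.3207) x1=(1.2662) x2=(-0.8860)
step 36: x0=(0.3074) x1=(1.2656) x2=(-0.8915)
step 37: x0=(0.2942) x1=(1.2644) x2=(-0.8969)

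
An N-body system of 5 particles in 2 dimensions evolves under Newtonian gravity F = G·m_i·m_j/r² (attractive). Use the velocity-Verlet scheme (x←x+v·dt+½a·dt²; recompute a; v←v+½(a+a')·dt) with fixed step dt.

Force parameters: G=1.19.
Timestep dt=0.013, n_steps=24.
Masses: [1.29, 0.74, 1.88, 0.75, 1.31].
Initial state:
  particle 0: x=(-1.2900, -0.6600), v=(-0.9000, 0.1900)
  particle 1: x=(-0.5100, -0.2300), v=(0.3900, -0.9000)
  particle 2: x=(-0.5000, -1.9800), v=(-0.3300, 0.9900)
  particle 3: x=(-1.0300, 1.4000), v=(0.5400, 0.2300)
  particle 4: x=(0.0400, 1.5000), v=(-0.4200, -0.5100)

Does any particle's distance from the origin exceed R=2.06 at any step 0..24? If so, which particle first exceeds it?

step 0: x0=(-1.2900, -0.6600) x1=(-0.5100, -0.2300) x2=(-0.5000, -1.9800) x3=(-1.0300, 1.4000) x4=(0.0400, 1.5000)
step 1: x0=(-1.3016, -0.6575) x1=(-0.5051, -0.2418) x2=(-0.5043, -1.9670) x3=(-1.0229, 1.4029) x4=(0.0345, 1.4933)
step 2: x0=(-1.3129, -0.6550) x1=(-0.5004, -0.2537) x2=(-0.5087, -1.9539) x3=(-1.0155, 1.4057) x4=(0.0287, 1.4865)
step 3: x0=(-1.3239, -0.6525) x1=(-0.4960, -0.2658) x2=(-0.5131, -1.9406) x3=(-1.0078, 1.4084) x4=(0.0228, 1.4796)
step 4: x0=(-1.3346, -0.6500) x1=(-0.4919, -0.2780) x2=(-0.5176, -1.9271) x3=(-0.9999, 1.4110) x4=(0.0168, 1.4725)
step 5: x0=(-1.3451, -0.6475) x1=(-0.4881, -0.2904) x2=(-0.5222, -1.9134) x3=(-0.9918, 1.4135) x4=(0.0105, 1.4654)
step 6: x0=(-1.3553, -0.6450) x1=(-0.4845, -0.3029) x2=(-0.5268, -1.8995) x3=(-0.9834, 1.4158) x4=(0.0041, 1.4581)
step 7: x0=(-1.3652, -0.6424) x1=(-0.4813, -0.3155) x2=(-0.5314, -1.8855) x3=(-0.9747, 1.4180) x4=(-0.0026, 1.4507)
step 8: x0=(-1.3748, -0.6400) x1=(-0.4782, -0.3283) x2=(-0.5362, -1.8712) x3=(-0.9657, 1.4200) x4=(-0.0094, 1.4432)
step 9: x0=(-1.3841, -0.6375) x1=(-0.4755, -0.3412) x2=(-0.5409, -1.8568) x3=(-0.9564, 1.4220) x4=(-0.0165, 1.4355)
step 10: x0=(-1.3932, -0.6350) x1=(-0.4730, -0.3542) x2=(-0.5458, -1.8421) x3=(-0.9468, 1.4238) x4=(-0.0237, 1.4278)
step 11: x0=(-1.4020, -0.6326) x1=(-0.4708, -0.3673) x2=(-0.5507, -1.8273) x3=(-0.9369, 1.4255) x4=(-0.0312, 1.4199)
step 12: x0=(-1.4105, -0.6302) x1=(-0.4689, -0.3806) x2=(-0.5557, -1.8122) x3=(-0.9267, 1.4270) x4=(-0.0389, 1.4120)
step 13: x0=(-1.4187, -0.6278) x1=(-0.4672, -0.3941) x2=(-0.5607, -1.7969) x3=(-0.9162, 1.4284) x4=(-0.0468, 1.4039)
step 14: x0=(-1.4266, -0.6255) x1=(-0.4658, -0.4077) x2=(-0.5658, -1.7815) x3=(-0.9053, 1.4297) x4=(-0.0550, 1.3957)
step 15: x0=(-1.4342, -0.6232) x1=(-0.4647, -0.4214) x2=(-0.5710, -1.7658) x3=(-0.8940, 1.4308) x4=(-0.0634, 1.3874)
step 16: x0=(-1.4415, -0.6210) x1=(-0.4638, -0.4352) x2=(-0.5763, -1.7498) x3=(-0.8824, 1.4318) x4=(-0.0721, 1.3790)
step 17: x0=(-1.4485, -0.6188) x1=(-0.4632, -0.4492) x2=(-0.5816, -1.7337) x3=(-0.8703, 1.4326) x4=(-0.0810, 1.3705)
step 18: x0=(-1.4553, -0.6167) x1=(-0.4629, -0.4634) x2=(-0.5869, -1.7173) x3=(-0.8579, 1.4332) x4=(-0.0902, 1.3619)
step 19: x0=(-1.4617, -0.6146) x1=(-0.4628, -0.4777) x2=(-0.5924, -1.7007) x3=(-0.8450, 1.4337) x4=(-0.0997, 1.3532)
step 20: x0=(-1.4678, -0.6126) x1=(-0.4630, -0.4922) x2=(-0.5979, -1.6838) x3=(-0.8316, 1.4340) x4=(-0.1096, 1.3445)
step 21: x0=(-1.4737, -0.6107) x1=(-0.4635, -0.5069) x2=(-0.6035, -1.6667) x3=(-0.8178, 1.4341) x4=(-0.1197, 1.3356)
step 22: x0=(-1.4792, -0.6088) x1=(-0.4643, -0.5218) x2=(-0.6092, -1.6493) x3=(-0.8035, 1.4340) x4=(-0.1302, 1.3267)
step 23: x0=(-1.4844, -0.6070) x1=(-0.4653, -0.5369) x2=(-0.6149, -1.6317) x3=(-0.7885, 1.4337) x4=(-0.1410, 1.3177)
step 24: x0=(-1.4893, -0.6053) x1=(-0.4667, -0.5521) x2=(-0.6207, -1.6138) x3=(-0.7731, 1.4331) x4=(-0.1523, 1.3086)

no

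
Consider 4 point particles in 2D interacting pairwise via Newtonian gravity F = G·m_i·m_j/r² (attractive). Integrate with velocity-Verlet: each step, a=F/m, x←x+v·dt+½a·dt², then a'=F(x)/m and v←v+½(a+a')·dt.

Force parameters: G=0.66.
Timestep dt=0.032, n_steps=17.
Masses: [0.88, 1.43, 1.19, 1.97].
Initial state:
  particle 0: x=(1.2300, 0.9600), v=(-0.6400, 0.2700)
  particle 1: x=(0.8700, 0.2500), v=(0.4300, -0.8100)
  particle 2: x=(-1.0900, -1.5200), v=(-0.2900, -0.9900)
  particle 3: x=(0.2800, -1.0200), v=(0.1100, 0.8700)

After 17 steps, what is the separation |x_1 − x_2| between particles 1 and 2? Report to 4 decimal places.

step 0: x0=(1.2300, 0.9600) x1=(0.8700, 0.2500) x2=(-1.0900, -1.5200) x3=(0.2800, -1.0200)
step 1: x0=(1.2091, 0.9678) x1=(0.8838, 0.2242) x2=(-1.0989, -1.5515) x3=(0.2835, -0.9919)
step 2: x0=(1.1874, 0.9740) x1=(0.8975, 0.1984) x2=(-1.1071, -1.5827) x3=(0.2869, -0.9634)
step 3: x0=(1.1651, 0.9785) x1=(0.9111, 0.1727) x2=(-1.1147, -1.6135) x3=(0.2903, -0.9345)
step 4: x0=(1.1422, 0.9814) x1=(0.9245, 0.1470) x2=(-1.1217, -1.6439) x3=(0.2938, -0.9050)
step 5: x0=(1.1188, 0.9827) x1=(0.9375, 0.1213) x2=(-1.1280, -1.6740) x3=(0.2974, -0.8750)
step 6: x0=(1.0950, 0.9825) x1=(0.9501, 0.0954) x2=(-1.1338, -1.7037) x3=(0.3011, -0.8444)
step 7: x0=(1.0708, 0.9807) x1=(0.9622, 0.0694) x2=(-1.1390, -1.7330) x3=(0.3051, -0.8132)
step 8: x0=(1.0462, 0.9774) x1=(0.9736, 0.0431) x2=(-1.1438, -1.7620) x3=(0.3094, -0.7814)
step 9: x0=(1.0215, 0.9726) x1=(0.9842, 0.0165) x2=(-1.1480, -1.7906) x3=(0.3141, -0.7489)
step 10: x0=(0.9965, 0.9663) x1=(0.9939, -0.0105) x2=(-1.1518, -1.8188) x3=(0.3193, -0.7157)
step 11: x0=(0.9712, 0.9586) x1=(1.0026, -0.0380) x2=(-1.1552, -1.8467) x3=(0.3250, -0.6817)
step 12: x0=(0.9459, 0.9495) x1=(1.0101, -0.0660) x2=(-1.1581, -1.8743) x3=(0.3314, -0.6470)
step 13: x0=(0.9204, 0.9390) x1=(1.0162, -0.0945) x2=(-1.1607, -1.9015) x3=(0.3387, -0.6114)
step 14: x0=(0.8947, 0.9271) x1=(1.0207, -0.1237) x2=(-1.1628, -1.9284) x3=(0.3469, -0.5749)
step 15: x0=(0.8690, 0.9138) x1=(1.0234, -0.1535) x2=(-1.1646, -1.9549) x3=(0.3563, -0.5375)
step 16: x0=(0.8431, 0.8991) x1=(1.0240, -0.1840) x2=(-1.1661, -1.9811) x3=(0.3670, -0.4992)
step 17: x0=(0.8172, 0.8829) x1=(1.0222, -0.2152) x2=(-1.1672, -2.0070) x3=(0.3794, -0.4600)

2.8292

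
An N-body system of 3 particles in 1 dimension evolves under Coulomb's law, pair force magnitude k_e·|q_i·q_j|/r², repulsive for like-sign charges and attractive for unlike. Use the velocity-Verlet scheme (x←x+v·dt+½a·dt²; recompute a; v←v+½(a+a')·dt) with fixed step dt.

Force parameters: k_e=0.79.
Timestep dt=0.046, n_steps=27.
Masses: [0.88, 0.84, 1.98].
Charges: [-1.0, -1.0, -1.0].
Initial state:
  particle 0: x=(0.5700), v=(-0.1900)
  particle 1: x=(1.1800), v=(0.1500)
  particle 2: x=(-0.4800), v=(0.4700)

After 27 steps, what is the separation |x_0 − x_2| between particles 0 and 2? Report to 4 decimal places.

1.0126

step 0: x0=(0.5700) x1=(1.1800) x2=(-0.4800)
step 1: x0=(0.5596) x1=(1.1899) x2=(-0.4589)
step 2: x0=(0.5462) x1=(1.2056) x2=(-0.4390)
step 3: x0=(0.5304) x1=(1.2266) x2=(-0.4202)
step 4: x0=(0.5128) x1=(1.2524) x2=(-0.4026)
step 5: x0=(0.4940) x1=(1.2826) x2=(-0.3864)
step 6: x0=(0.4746) x1=(1.3167) x2=(-0.3716)
step 7: x0=(0.4551) x1=(1.3543) x2=(-0.3583)
step 8: x0=(0.4362) x1=(1.3951) x2=(-0.3465)
step 9: x0=(0.4183) x1=(1.4387) x2=(-0.3363)
step 10: x0=(0.4019) x1=(1.4848) x2=(-0.3280)
step 11: x0=(0.3875) x1=(1.5332) x2=(-0.3214)
step 12: x0=(0.3754) x1=(1.5837) x2=(-0.3168)
step 13: x0=(0.3660) x1=(1.6361) x2=(-0.3142)
step 14: x0=(0.3595) x1=(1.6903) x2=(-0.3136)
step 15: x0=(0.3561) x1=(1.7461) x2=(-0.3151)
step 16: x0=(0.3559) x1=(1.8034) x2=(-0.3187)
step 17: x0=(0.3590) x1=(1.8621) x2=(-0.3243)
step 18: x0=(0.3654) x1=(1.9221) x2=(-0.3319)
step 19: x0=(0.3749) x1=(1.9833) x2=(-0.3415)
step 20: x0=(0.3873) x1=(2.0456) x2=(-0.3528)
step 21: x0=(0.4025) x1=(2.1090) x2=(-0.3658)
step 22: x0=(0.4203) x1=(2.1734) x2=(-0.3803)
step 23: x0=(0.4404) x1=(2.2388) x2=(-0.3963)
step 24: x0=(0.4626) x1=(2.3051) x2=(-0.4137)
step 25: x0=(0.4868) x1=(2.3722) x2=(-0.4322)
step 26: x0=(0.5127) x1=(2.4401) x2=(-0.4519)
step 27: x0=(0.5401) x1=(2.5088) x2=(-0.4726)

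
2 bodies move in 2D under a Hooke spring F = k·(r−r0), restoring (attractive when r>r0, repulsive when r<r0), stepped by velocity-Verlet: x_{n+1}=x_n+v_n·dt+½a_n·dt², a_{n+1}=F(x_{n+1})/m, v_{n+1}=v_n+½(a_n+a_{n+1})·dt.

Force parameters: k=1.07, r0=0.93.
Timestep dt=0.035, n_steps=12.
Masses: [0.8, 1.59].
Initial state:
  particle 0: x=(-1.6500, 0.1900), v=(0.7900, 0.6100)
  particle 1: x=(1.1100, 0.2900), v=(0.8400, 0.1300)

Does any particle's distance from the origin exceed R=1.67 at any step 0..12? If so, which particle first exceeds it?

step 0: x0=(-1.6500, 0.1900) x1=(1.1100, 0.2900)
step 1: x0=(-1.6209, 0.2114) x1=(1.1386, 0.2945)
step 2: x0=(-1.5887, 0.2329) x1=(1.1658, 0.2990)
step 3: x0=(-1.5536, 0.2545) x1=(1.1914, 0.3034)
step 4: x0=(-1.5155, 0.2761) x1=(1.2156, 0.3079)
step 5: x0=(-1.4744, 0.2977) x1=(1.2382, 0.3123)
step 6: x0=(-1.4304, 0.3194) x1=(1.2594, 0.3166)
step 7: x0=(-1.3835, 0.3411) x1=(1.2791, 0.3210)
step 8: x0=(-1.3338, 0.3627) x1=(1.2974, 0.3254)
step 9: x0=(-1.2813, 0.3843) x1=(1.3143, 0.3299)
step 10: x0=(-1.2261, 0.4059) x1=(1.3298, 0.3343)
step 11: x0=(-1.1682, 0.4273) x1=(1.3440, 0.3388)
step 12: x0=(-1.1078, 0.4487) x1=(1.3569, 0.3433)

no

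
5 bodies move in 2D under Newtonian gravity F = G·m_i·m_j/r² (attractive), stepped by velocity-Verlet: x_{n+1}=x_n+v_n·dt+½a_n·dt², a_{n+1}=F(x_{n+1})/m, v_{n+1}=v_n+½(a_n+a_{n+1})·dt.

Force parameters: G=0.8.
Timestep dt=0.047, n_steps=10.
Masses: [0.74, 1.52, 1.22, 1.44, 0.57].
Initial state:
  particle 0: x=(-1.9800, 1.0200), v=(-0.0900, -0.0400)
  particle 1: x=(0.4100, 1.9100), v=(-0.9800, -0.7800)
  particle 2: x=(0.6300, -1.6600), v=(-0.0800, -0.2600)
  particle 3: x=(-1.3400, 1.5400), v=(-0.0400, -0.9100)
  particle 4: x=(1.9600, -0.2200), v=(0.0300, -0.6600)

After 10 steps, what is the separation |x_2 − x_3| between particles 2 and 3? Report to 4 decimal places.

step 0: x0=(-1.9800, 1.0200) x1=(0.4100, 1.9100) x2=(0.6300, -1.6600) x3=(-1.3400, 1.5400) x4=(1.9600, -0.2200)
step 1: x0=(-1.9825, 1.0193) x1=(0.3635, 1.8731) x2=(0.6262, -1.6719) x3=(-1.3421, 1.4966) x4=(1.9610, -0.2510)
step 2: x0=(-1.9812, 1.0210) x1=(0.3161, 1.8356) x2=(0.6225, -1.6832) x3=(-1.3449, 1.4521) x4=(1.9611, -0.2820)
step 3: x0=(-1.9758, 1.0252) x1=(0.2677, 1.7976) x2=(0.6187, -1.6938) x3=(-1.3485, 1.4063) x4=(1.9604, -0.3131)
step 4: x0=(-1.9658, 1.0318) x1=(0.2183, 1.7590) x2=(0.6150, -1.7038) x3=(-1.3530, 1.3593) x4=(1.9588, -0.3441)
step 5: x0=(-1.9504, 1.0409) x1=(0.1679, 1.7199) x2=(0.6112, -1.7132) x3=(-1.3588, 1.3111) x4=(1.9563, -0.3752)
step 6: x0=(-1.9289, 1.0526) x1=(0.1163, 1.6800) x2=(0.6075, -1.7219) x3=(-1.3662, 1.2618) x4=(1.9530, -0.4063)
step 7: x0=(-1.9000, 1.0668) x1=(0.0636, 1.6396) x2=(0.6038, -1.7300) x3=(-1.3758, 1.2113) x4=(1.9487, -0.4375)
step 8: x0=(-1.8621, 1.0833) x1=(0.0095, 1.5984) x2=(0.6000, -1.7374) x3=(-1.3883, 1.1598) x4=(1.9436, -0.4687)
step 9: x0=(-1.8125, 1.1016) x1=(-0.0458, 1.5566) x2=(0.5963, -1.7441) x3=(-1.4051, 1.1076) x4=(1.9375, -0.5001)
step 10: x0=(-1.7465, 1.1202) x1=(-0.1027, 1.5139) x2=(0.5925, -1.7501) x3=(-1.4284, 1.0556) x4=(1.9304, -0.5315)

3.4577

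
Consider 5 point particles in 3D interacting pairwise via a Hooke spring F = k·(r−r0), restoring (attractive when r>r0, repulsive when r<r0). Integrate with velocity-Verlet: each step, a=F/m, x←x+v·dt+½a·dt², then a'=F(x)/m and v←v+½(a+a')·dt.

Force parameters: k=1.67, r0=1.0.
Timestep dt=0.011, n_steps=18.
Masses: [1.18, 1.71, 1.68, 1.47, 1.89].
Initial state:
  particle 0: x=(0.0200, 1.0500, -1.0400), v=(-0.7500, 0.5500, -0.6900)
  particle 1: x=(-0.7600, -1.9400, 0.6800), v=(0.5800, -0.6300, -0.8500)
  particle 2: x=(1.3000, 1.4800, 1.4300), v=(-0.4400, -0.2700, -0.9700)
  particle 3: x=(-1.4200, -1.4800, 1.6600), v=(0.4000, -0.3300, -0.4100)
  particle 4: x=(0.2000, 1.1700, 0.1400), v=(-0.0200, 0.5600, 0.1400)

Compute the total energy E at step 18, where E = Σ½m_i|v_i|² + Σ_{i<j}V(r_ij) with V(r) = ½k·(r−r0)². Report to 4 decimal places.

44.6443

step 0: x0=(0.0200, 1.0500, -1.0400) x1=(-0.7600, -1.9400, 0.6800) x2=(1.3000, 1.4800, 1.4300) x3=(-1.4200, -1.4800, 1.6600) x4=(0.2000, 1.1700, 0.1400)
step 1: x0=(0.0117, 1.0557, -1.0472) x1=(-0.7535, -1.9465, 0.6706) x2=(1.2949, 1.4767, 1.4192) x3=(-1.4153, -1.4832, 1.6553) x4=(0.1997, 1.1759, 0.1416)
step 2: x0=(0.0032, 1.0608, -1.0535) x1=(-0.7466, -1.9522, 0.6611) x2=(1.2891, 1.4728, 1.4081) x3=(-1.4100, -1.4856, 1.6500) x4=(0.1993, 1.1815, 0.1435)
step 3: x0=(-0.0053, 1.0653, -1.0589) x1=(-0.7395, -1.9571, 0.6515) x2=(1.2828, 1.4683, 1.3966) x3=(-1.4041, -1.4872, 1.6443) x4=(0.1987, 1.1866, 0.1455)
step 4: x0=(-0.0140, 1.0690, -1.0634) x1=(-0.7320, -1.9611, 0.6418) x2=(1.2760, 1.4631, 1.3849) x3=(-1.3976, -1.4880, 1.6381) x4=(0.1979, 1.1912, 0.1477)
step 5: x0=(-0.0228, 1.0722, -1.0671) x1=(-0.7243, -1.9643, 0.6320) x2=(1.2685, 1.4573, 1.3729) x3=(-1.3905, -1.4880, 1.6315) x4=(0.1970, 1.1955, 0.1500)
step 6: x0=(-0.0318, 1.0747, -1.0700) x1=(-0.7162, -1.9666, 0.6222) x2=(1.2605, 1.4510, 1.3606) x3=(-1.3828, -1.4871, 1.6243) x4=(0.1960, 1.1993, 0.1526)
step 7: x0=(-0.0408, 1.0765, -1.0719) x1=(-0.7079, -1.9681, 0.6122) x2=(1.2519, 1.4440, 1.3480) x3=(-1.3745, -1.4855, 1.6167) x4=(0.1948, 1.2027, 0.1553)
step 8: x0=(-0.0499, 1.0776, -1.0731) x1=(-0.6993, -1.9688, 0.6022) x2=(1.2428, 1.4363, 1.3351) x3=(-1.3657, -1.4830, 1.6086) x4=(0.1935, 1.2056, 0.1582)
step 9: x0=(-0.0592, 1.0782, -1.0733) x1=(-0.6903, -1.9687, 0.5920) x2=(1.2331, 1.4281, 1.3220) x3=(-1.3562, -1.4797, 1.6000) x4=(0.1920, 1.2081, 0.1612)
step 10: x0=(-0.0685, 1.0780, -1.0727) x1=(-0.6812, -1.9677, 0.5818) x2=(1.2228, 1.4193, 1.3086) x3=(-1.3462, -1.4757, 1.5909) x4=(0.1904, 1.2102, 0.1644)
step 11: x0=(-0.0779, 1.0772, -1.0713) x1=(-0.6717, -1.9659, 0.5715) x2=(1.2120, 1.4099, 1.2949) x3=(-1.3357, -1.4708, 1.5814) x4=(0.1886, 1.2118, 0.1678)
step 12: x0=(-0.0874, 1.0757, -1.0690) x1=(-0.6620, -1.9632, 0.5611) x2=(1.2007, 1.3999, 1.2809) x3=(-1.3245, -1.4651, 1.5714) x4=(0.1866, 1.2130, 0.1713)
step 13: x0=(-0.0970, 1.0736, -1.0659) x1=(-0.6520, -1.9597, 0.5506) x2=(1.1888, 1.3893, 1.2667) x3=(-1.3129, -1.4586, 1.5609) x4=(0.1846, 1.2138, 0.1750)
step 14: x0=(-0.1066, 1.0709, -1.0620) x1=(-0.6417, -1.9554, 0.5401) x2=(1.1764, 1.3781, 1.2522) x3=(-1.3007, -1.4514, 1.5500) x4=(0.1824, 1.2141, 0.1788)
step 15: x0=(-0.1163, 1.0674, -1.0572) x1=(-0.6312, -1.9503, 0.5295) x2=(1.1635, 1.3663, 1.2375) x3=(-1.2879, -1.4433, 1.5386) x4=(0.1800, 1.2140, 0.1827)
step 16: x0=(-0.1261, 1.0634, -1.0516) x1=(-0.6205, -1.9444, 0.5188) x2=(1.1501, 1.3540, 1.2225) x3=(-1.2746, -1.4345, 1.5268) x4=(0.1775, 1.2135, 0.1868)
step 17: x0=(-0.1359, 1.0587, -1.0453) x1=(-0.6095, -1.9376, 0.5081) x2=(1.1362, 1.3411, 1.2073) x3=(-1.2608, -1.4249, 1.5145) x4=(0.1748, 1.2125, 0.1909)
step 18: x0=(-0.1458, 1.0533, -1.0381) x1=(-0.5982, -1.9301, 0.4972) x2=(1.1218, 1.3276, 1.1918) x3=(-1.2465, -1.4146, 1.5018) x4=(0.1720, 1.2111, 0.1953)
step 0 velocities: v0=(-0.7500, 0.5500, -0.6900) v1=(0.5800, -0.6300, -0.8500) v2=(-0.4400, -0.2700, -0.9700) v3=(0.4000, -0.3300, -0.4100) v4=(-0.0200, 0.5600, 0.1400)
step 0: KE=3.6866, PE=40.9589, E=44.6455
step 18 velocities: v0=(-0.9011, -0.5147, 0.6870) v1=(1.0318, 0.7239, -0.9867) v2=(-1.3311, -1.2480, -1.4159) v3=(1.3236, 0.9753, -1.1785) v4=(-0.2607, -0.1461, 0.3981)
step 18: KE=10.8268, PE=33.8175, E=44.6443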